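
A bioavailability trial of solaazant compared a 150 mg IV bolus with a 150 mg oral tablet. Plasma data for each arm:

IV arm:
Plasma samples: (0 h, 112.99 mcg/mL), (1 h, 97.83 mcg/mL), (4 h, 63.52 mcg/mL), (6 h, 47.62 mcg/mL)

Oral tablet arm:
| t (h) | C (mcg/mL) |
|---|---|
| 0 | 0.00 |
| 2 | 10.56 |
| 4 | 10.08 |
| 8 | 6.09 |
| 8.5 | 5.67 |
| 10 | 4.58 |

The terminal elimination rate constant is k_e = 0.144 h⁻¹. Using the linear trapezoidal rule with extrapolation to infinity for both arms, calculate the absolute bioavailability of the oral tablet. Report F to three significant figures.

F = 0.134

Trapezoidal AUC_0→6 (IV):
  [0→1]: (112.99+97.83)/2 × 1 = 105.41
  [1→4]: (97.83+63.52)/2 × 3 = 242.025
  [4→6]: (63.52+47.62)/2 × 2 = 111.14
  Sum = 458.575 mcg/mL·h
IV tail: 47.62/0.144 = 330.694; AUC_iv,0→∞ = 458.575 + 330.694 = 789.269 mcg/mL·h
Trapezoidal AUC_0→10 (oral tablet):
  [0→2]: (0.00+10.56)/2 × 2 = 10.56
  [2→4]: (10.56+10.08)/2 × 2 = 20.64
  [4→8]: (10.08+6.09)/2 × 4 = 32.34
  [8→8.5]: (6.09+5.67)/2 × 0.5 = 2.94
  [8.5→10]: (5.67+4.58)/2 × 1.5 = 7.6875
  Sum = 74.1675 mcg/mL·h
oral tablet tail: 4.58/0.144 = 31.806; AUC_ev,0→∞ = 74.1675 + 31.806 = 105.9735 mcg/mL·h
F = (AUC_ev/D_ev)/(AUC_iv/D_iv) = (105.9735/150)/(789.269/150) = 0.70649/5.26179 = 0.1343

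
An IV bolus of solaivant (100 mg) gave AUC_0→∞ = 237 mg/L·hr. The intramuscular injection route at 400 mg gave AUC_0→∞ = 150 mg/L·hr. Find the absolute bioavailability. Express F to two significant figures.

F = 0.16

F = (AUC_ev / D_ev) / (AUC_iv / D_iv)
  = (150/400) / (237/100)
  = 0.375 / 2.37 = 0.1582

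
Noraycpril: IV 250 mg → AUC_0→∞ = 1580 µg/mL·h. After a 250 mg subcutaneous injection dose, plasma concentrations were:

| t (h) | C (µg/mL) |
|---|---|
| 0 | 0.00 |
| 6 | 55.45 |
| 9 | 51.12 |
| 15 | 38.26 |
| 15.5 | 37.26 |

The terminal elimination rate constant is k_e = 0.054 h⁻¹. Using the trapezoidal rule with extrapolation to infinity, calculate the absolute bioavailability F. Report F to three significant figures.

Trapezoidal AUC_0→15.5 (subcutaneous injection):
  [0→6]: (0.00+55.45)/2 × 6 = 166.35
  [6→9]: (55.45+51.12)/2 × 3 = 159.855
  [9→15]: (51.12+38.26)/2 × 6 = 268.14
  [15→15.5]: (38.26+37.26)/2 × 0.5 = 18.88
  Sum = 613.225 µg/mL·h
Tail: C_last/k_e = 37.26/0.054 = 690.000
AUC_0→∞ (subcutaneous injection) = 613.225 + 690.000 = 1303.225 µg/mL·h
F = (AUC_ev/D_ev)/(AUC_iv/D_iv) = (1303.225/250)/(1580/250) = 5.2129/6.32 = 0.8248

F = 0.825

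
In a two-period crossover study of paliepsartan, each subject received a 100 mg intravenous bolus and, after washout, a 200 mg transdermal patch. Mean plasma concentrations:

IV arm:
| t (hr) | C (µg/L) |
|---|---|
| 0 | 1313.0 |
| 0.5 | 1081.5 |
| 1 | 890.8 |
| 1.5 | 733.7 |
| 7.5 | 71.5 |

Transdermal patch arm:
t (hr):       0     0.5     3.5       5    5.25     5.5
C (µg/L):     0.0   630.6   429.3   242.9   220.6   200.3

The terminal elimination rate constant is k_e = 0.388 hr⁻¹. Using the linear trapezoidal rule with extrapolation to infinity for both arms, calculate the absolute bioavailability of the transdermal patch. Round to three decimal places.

Trapezoidal AUC_0→7.5 (IV):
  [0→0.5]: (1313.0+1081.5)/2 × 0.5 = 598.625
  [0.5→1]: (1081.5+890.8)/2 × 0.5 = 493.075
  [1→1.5]: (890.8+733.7)/2 × 0.5 = 406.125
  [1.5→7.5]: (733.7+71.5)/2 × 6 = 2415.6
  Sum = 3913.425 µg/L·hr
IV tail: 71.5/0.388 = 184.278; AUC_iv,0→∞ = 3913.425 + 184.278 = 4097.703 µg/L·hr
Trapezoidal AUC_0→5.5 (transdermal patch):
  [0→0.5]: (0.0+630.6)/2 × 0.5 = 157.65
  [0.5→3.5]: (630.6+429.3)/2 × 3 = 1589.85
  [3.5→5]: (429.3+242.9)/2 × 1.5 = 504.15
  [5→5.25]: (242.9+220.6)/2 × 0.25 = 57.9375
  [5.25→5.5]: (220.6+200.3)/2 × 0.25 = 52.6125
  Sum = 2362.2 µg/L·hr
transdermal patch tail: 200.3/0.388 = 516.237; AUC_ev,0→∞ = 2362.2 + 516.237 = 2878.437 µg/L·hr
F = (AUC_ev/D_ev)/(AUC_iv/D_iv) = (2878.437/200)/(4097.703/100) = 14.392185/40.97703 = 0.3512

F = 0.351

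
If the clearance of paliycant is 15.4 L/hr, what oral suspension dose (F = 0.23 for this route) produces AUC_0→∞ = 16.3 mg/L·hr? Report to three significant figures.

Dose = 1090 mg

Dose = CL × AUC_0→∞ / F
     = 15.4 × 16.3 / 0.23 = 1091.39 mg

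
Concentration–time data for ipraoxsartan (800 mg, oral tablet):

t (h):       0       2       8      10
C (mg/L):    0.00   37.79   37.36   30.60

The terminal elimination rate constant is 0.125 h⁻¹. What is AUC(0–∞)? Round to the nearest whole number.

AUC = 576 mg/L·h

Trapezoidal AUC_0→10:
  [0→2]: (0.00+37.79)/2 × 2 = 37.79
  [2→8]: (37.79+37.36)/2 × 6 = 225.45
  [8→10]: (37.36+30.60)/2 × 2 = 67.96
  Sum = 331.2 mg/L·h
Extrapolated tail: C_last / k_e = 30.60 / 0.125 = 244.800
AUC_0→∞ = 331.2 + 244.800 = 576.0 mg/L·h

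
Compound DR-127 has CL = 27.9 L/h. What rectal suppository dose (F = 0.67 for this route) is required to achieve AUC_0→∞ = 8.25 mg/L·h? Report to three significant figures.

Dose = 344 mg

Dose = CL × AUC_0→∞ / F
     = 27.9 × 8.25 / 0.67 = 343.545 mg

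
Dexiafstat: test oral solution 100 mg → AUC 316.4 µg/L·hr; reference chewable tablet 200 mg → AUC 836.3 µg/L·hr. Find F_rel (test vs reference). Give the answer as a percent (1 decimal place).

F_rel = (AUC_test/D_test) / (AUC_ref/D_ref)
      = (316.4/100) / (836.3/200)
      = 3.164 / 4.1815 = 0.7567 = 75.67%

F_rel = 75.7%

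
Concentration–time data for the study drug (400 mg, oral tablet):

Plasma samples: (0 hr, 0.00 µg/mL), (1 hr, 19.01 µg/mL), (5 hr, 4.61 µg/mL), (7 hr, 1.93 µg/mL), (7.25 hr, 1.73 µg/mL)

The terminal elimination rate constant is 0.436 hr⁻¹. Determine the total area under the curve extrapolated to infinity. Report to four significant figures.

AUC = 67.71 µg/mL·hr

Trapezoidal AUC_0→7.25:
  [0→1]: (0.00+19.01)/2 × 1 = 9.505
  [1→5]: (19.01+4.61)/2 × 4 = 47.24
  [5→7]: (4.61+1.93)/2 × 2 = 6.54
  [7→7.25]: (1.93+1.73)/2 × 0.25 = 0.4575
  Sum = 63.7425 µg/mL·hr
Extrapolated tail: C_last / k_e = 1.73 / 0.436 = 3.968
AUC_0→∞ = 63.7425 + 3.968 = 67.7105 µg/mL·hr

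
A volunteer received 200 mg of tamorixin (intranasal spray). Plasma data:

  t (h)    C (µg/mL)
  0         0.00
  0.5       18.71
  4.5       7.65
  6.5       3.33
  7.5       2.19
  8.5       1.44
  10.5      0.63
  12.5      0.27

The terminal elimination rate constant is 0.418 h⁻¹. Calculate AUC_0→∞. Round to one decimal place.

Trapezoidal AUC_0→12.5:
  [0→0.5]: (0.00+18.71)/2 × 0.5 = 4.6775
  [0.5→4.5]: (18.71+7.65)/2 × 4 = 52.72
  [4.5→6.5]: (7.65+3.33)/2 × 2 = 10.98
  [6.5→7.5]: (3.33+2.19)/2 × 1 = 2.76
  [7.5→8.5]: (2.19+1.44)/2 × 1 = 1.815
  [8.5→10.5]: (1.44+0.63)/2 × 2 = 2.07
  [10.5→12.5]: (0.63+0.27)/2 × 2 = 0.9
  Sum = 75.9225 µg/mL·h
Extrapolated tail: C_last / k_e = 0.27 / 0.418 = 0.646
AUC_0→∞ = 75.9225 + 0.646 = 76.5685 µg/mL·h

AUC = 76.6 µg/mL·h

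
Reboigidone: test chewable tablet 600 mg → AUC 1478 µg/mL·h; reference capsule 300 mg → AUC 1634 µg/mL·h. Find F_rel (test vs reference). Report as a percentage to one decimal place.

F_rel = (AUC_test/D_test) / (AUC_ref/D_ref)
      = (1478/600) / (1634/300)
      = 2.46333 / 5.44667 = 0.4523 = 45.23%

F_rel = 45.2%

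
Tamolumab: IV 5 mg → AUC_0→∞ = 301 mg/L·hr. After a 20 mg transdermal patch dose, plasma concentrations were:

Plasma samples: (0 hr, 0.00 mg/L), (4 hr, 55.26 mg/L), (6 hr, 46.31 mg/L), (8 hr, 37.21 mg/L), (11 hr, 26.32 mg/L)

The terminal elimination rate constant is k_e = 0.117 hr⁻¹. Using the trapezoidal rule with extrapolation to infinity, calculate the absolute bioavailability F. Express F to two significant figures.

Trapezoidal AUC_0→11 (transdermal patch):
  [0→4]: (0.00+55.26)/2 × 4 = 110.52
  [4→6]: (55.26+46.31)/2 × 2 = 101.57
  [6→8]: (46.31+37.21)/2 × 2 = 83.52
  [8→11]: (37.21+26.32)/2 × 3 = 95.295
  Sum = 390.905 mg/L·hr
Tail: C_last/k_e = 26.32/0.117 = 224.957
AUC_0→∞ (transdermal patch) = 390.905 + 224.957 = 615.862 mg/L·hr
F = (AUC_ev/D_ev)/(AUC_iv/D_iv) = (615.862/20)/(301/5) = 30.7931/60.2 = 0.5115

F = 0.51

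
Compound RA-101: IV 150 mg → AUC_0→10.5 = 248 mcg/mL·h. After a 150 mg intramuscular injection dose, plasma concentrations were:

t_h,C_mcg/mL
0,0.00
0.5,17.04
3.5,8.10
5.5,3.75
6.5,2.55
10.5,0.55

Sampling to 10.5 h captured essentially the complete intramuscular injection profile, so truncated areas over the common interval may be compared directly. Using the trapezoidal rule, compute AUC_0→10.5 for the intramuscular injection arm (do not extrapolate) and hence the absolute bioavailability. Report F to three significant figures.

Trapezoidal AUC_0→10.5 (intramuscular injection):
  [0→0.5]: (0.00+17.04)/2 × 0.5 = 4.26
  [0.5→3.5]: (17.04+8.10)/2 × 3 = 37.71
  [3.5→5.5]: (8.10+3.75)/2 × 2 = 11.85
  [5.5→6.5]: (3.75+2.55)/2 × 1 = 3.15
  [6.5→10.5]: (2.55+0.55)/2 × 4 = 6.2
  Sum = 63.17 mcg/mL·h
F = (AUC_ev/D_ev)/(AUC_iv/D_iv) = (63.17/150)/(248/150) = 0.421133/1.65333 = 0.2547

F = 0.255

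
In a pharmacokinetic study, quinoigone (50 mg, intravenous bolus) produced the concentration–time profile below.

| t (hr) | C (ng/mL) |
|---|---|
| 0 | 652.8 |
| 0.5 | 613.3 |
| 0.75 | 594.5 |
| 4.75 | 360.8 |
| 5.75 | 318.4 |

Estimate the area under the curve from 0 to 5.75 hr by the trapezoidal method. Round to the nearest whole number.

AUC = 2718 ng/mL·hr

Trapezoidal AUC_0→5.75:
  [0→0.5]: (652.8+613.3)/2 × 0.5 = 316.525
  [0.5→0.75]: (613.3+594.5)/2 × 0.25 = 150.975
  [0.75→4.75]: (594.5+360.8)/2 × 4 = 1910.6
  [4.75→5.75]: (360.8+318.4)/2 × 1 = 339.6
  Sum = 2717.7 ng/mL·hr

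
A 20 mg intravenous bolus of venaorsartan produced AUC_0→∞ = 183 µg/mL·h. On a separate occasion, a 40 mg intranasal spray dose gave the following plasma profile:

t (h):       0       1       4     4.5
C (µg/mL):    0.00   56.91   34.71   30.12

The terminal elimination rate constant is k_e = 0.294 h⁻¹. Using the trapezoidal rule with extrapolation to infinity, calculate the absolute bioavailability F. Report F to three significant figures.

Trapezoidal AUC_0→4.5 (intranasal spray):
  [0→1]: (0.00+56.91)/2 × 1 = 28.455
  [1→4]: (56.91+34.71)/2 × 3 = 137.43
  [4→4.5]: (34.71+30.12)/2 × 0.5 = 16.2075
  Sum = 182.0925 µg/mL·h
Tail: C_last/k_e = 30.12/0.294 = 102.449
AUC_0→∞ (intranasal spray) = 182.0925 + 102.449 = 284.5415 µg/mL·h
F = (AUC_ev/D_ev)/(AUC_iv/D_iv) = (284.5415/40)/(183/20) = 7.1135375/9.15 = 0.7774

F = 0.777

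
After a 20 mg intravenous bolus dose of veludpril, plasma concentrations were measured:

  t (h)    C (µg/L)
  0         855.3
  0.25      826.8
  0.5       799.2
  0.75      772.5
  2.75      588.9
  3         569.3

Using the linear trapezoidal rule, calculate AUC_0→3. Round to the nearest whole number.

AUC = 2116 µg/L·h

Trapezoidal AUC_0→3:
  [0→0.25]: (855.3+826.8)/2 × 0.25 = 210.2625
  [0.25→0.5]: (826.8+799.2)/2 × 0.25 = 203.25
  [0.5→0.75]: (799.2+772.5)/2 × 0.25 = 196.4625
  [0.75→2.75]: (772.5+588.9)/2 × 2 = 1361.4
  [2.75→3]: (588.9+569.3)/2 × 0.25 = 144.775
  Sum = 2116.15 µg/L·h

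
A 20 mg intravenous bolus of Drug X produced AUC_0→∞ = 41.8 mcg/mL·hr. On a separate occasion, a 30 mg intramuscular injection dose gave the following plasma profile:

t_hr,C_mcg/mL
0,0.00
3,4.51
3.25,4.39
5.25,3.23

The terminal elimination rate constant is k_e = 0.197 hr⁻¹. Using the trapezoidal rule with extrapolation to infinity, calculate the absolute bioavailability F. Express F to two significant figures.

Trapezoidal AUC_0→5.25 (intramuscular injection):
  [0→3]: (0.00+4.51)/2 × 3 = 6.765
  [3→3.25]: (4.51+4.39)/2 × 0.25 = 1.1125
  [3.25→5.25]: (4.39+3.23)/2 × 2 = 7.62
  Sum = 15.4975 mcg/mL·hr
Tail: C_last/k_e = 3.23/0.197 = 16.396
AUC_0→∞ (intramuscular injection) = 15.4975 + 16.396 = 31.8935 mcg/mL·hr
F = (AUC_ev/D_ev)/(AUC_iv/D_iv) = (31.8935/30)/(41.8/20) = 1.06312/2.09 = 0.5087

F = 0.51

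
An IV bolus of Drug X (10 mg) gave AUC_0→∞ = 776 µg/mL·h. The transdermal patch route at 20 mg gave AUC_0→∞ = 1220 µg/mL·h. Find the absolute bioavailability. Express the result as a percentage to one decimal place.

F = 78.6%

F = (AUC_ev / D_ev) / (AUC_iv / D_iv)
  = (1220/20) / (776/10)
  = 61 / 77.6 = 0.7861
  = 78.61%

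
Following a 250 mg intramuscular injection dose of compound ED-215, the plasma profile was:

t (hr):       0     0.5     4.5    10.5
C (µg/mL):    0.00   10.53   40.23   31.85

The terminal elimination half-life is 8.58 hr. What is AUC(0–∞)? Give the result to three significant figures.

AUC = 715 µg/mL·hr

Trapezoidal AUC_0→10.5:
  [0→0.5]: (0.00+10.53)/2 × 0.5 = 2.6325
  [0.5→4.5]: (10.53+40.23)/2 × 4 = 101.52
  [4.5→10.5]: (40.23+31.85)/2 × 6 = 216.24
  Sum = 320.3925 µg/mL·hr
k_e = ln2 / t½ = 0.693147 / 8.58 = 0.0808 hr^-1
Extrapolated tail: C_last / k_e = 31.85 / 0.0808 = 394.183
AUC_0→∞ = 320.3925 + 394.183 = 714.5755 µg/mL·hr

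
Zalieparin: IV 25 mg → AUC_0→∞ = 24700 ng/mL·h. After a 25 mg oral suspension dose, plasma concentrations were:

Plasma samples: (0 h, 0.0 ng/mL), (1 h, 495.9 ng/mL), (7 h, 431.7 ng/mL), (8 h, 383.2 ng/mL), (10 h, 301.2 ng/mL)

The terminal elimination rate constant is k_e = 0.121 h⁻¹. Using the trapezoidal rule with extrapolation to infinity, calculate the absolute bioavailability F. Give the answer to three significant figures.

Trapezoidal AUC_0→10 (oral suspension):
  [0→1]: (0.0+495.9)/2 × 1 = 247.95
  [1→7]: (495.9+431.7)/2 × 6 = 2782.8
  [7→8]: (431.7+383.2)/2 × 1 = 407.45
  [8→10]: (383.2+301.2)/2 × 2 = 684.4
  Sum = 4122.6 ng/mL·h
Tail: C_last/k_e = 301.2/0.121 = 2489.256
AUC_0→∞ (oral suspension) = 4122.6 + 2489.256 = 6611.856 ng/mL·h
F = (AUC_ev/D_ev)/(AUC_iv/D_iv) = (6611.856/25)/(24700/25) = 264.47424/988 = 0.2677

F = 0.268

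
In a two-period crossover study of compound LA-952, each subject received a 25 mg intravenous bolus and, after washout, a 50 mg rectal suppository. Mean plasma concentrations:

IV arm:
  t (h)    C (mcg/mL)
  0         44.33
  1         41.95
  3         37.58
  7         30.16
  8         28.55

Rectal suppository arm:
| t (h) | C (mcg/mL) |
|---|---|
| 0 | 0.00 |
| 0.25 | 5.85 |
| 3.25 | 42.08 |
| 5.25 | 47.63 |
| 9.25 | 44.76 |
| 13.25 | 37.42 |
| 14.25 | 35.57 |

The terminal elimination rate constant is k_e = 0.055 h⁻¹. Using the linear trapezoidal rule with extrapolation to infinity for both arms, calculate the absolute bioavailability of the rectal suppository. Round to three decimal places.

F = 0.741

Trapezoidal AUC_0→8 (IV):
  [0→1]: (44.33+41.95)/2 × 1 = 43.14
  [1→3]: (41.95+37.58)/2 × 2 = 79.53
  [3→7]: (37.58+30.16)/2 × 4 = 135.48
  [7→8]: (30.16+28.55)/2 × 1 = 29.355
  Sum = 287.505 mcg/mL·h
IV tail: 28.55/0.055 = 519.091; AUC_iv,0→∞ = 287.505 + 519.091 = 806.596 mcg/mL·h
Trapezoidal AUC_0→14.25 (rectal suppository):
  [0→0.25]: (0.00+5.85)/2 × 0.25 = 0.73125
  [0.25→3.25]: (5.85+42.08)/2 × 3 = 71.895
  [3.25→5.25]: (42.08+47.63)/2 × 2 = 89.71
  [5.25→9.25]: (47.63+44.76)/2 × 4 = 184.78
  [9.25→13.25]: (44.76+37.42)/2 × 4 = 164.36
  [13.25→14.25]: (37.42+35.57)/2 × 1 = 36.495
  Sum = 547.97125 mcg/mL·h
rectal suppository tail: 35.57/0.055 = 646.727; AUC_ev,0→∞ = 547.97125 + 646.727 = 1194.69825 mcg/mL·h
F = (AUC_ev/D_ev)/(AUC_iv/D_iv) = (1194.69825/50)/(806.596/25) = 23.893965/32.26384 = 0.7406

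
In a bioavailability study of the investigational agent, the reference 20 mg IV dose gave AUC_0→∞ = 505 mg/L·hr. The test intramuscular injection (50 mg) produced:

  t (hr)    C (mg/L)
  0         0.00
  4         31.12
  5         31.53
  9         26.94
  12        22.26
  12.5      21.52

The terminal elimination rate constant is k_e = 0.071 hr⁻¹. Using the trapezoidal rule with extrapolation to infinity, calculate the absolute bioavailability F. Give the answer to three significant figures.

F = 0.474

Trapezoidal AUC_0→12.5 (intramuscular injection):
  [0→4]: (0.00+31.12)/2 × 4 = 62.24
  [4→5]: (31.12+31.53)/2 × 1 = 31.325
  [5→9]: (31.53+26.94)/2 × 4 = 116.94
  [9→12]: (26.94+22.26)/2 × 3 = 73.8
  [12→12.5]: (22.26+21.52)/2 × 0.5 = 10.945
  Sum = 295.25 mg/L·hr
Tail: C_last/k_e = 21.52/0.071 = 303.099
AUC_0→∞ (intramuscular injection) = 295.25 + 303.099 = 598.349 mg/L·hr
F = (AUC_ev/D_ev)/(AUC_iv/D_iv) = (598.349/50)/(505/20) = 11.96698/25.25 = 0.4739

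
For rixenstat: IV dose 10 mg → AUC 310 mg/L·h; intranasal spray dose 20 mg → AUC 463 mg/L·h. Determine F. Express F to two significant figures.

F = 0.75

F = (AUC_ev / D_ev) / (AUC_iv / D_iv)
  = (463/20) / (310/10)
  = 23.15 / 31 = 0.7468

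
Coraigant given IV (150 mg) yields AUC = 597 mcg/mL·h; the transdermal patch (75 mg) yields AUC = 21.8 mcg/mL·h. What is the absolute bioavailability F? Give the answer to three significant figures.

F = 0.0730

F = (AUC_ev / D_ev) / (AUC_iv / D_iv)
  = (21.8/75) / (597/150)
  = 0.290667 / 3.98 = 0.0730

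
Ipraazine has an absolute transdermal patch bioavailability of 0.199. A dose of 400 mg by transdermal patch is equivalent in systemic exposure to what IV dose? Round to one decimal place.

Systemic exposure from an extravascular dose = F × D_ev, so the equivalent IV dose is F × D_ev.
D_iv = F × D_ev = 0.199 × 400 = 79.6 mg

D_iv = 79.6 mg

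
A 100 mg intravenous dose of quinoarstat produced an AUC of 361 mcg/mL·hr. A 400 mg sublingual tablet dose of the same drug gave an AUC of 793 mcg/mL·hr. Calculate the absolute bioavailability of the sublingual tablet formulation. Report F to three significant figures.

F = 0.549

F = (AUC_ev / D_ev) / (AUC_iv / D_iv)
  = (793/400) / (361/100)
  = 1.9825 / 3.61 = 0.5492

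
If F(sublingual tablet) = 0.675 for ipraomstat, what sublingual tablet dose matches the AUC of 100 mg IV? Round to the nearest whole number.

D_sublingual = 148 mg

For equal systemic exposure: F × D_ev = D_iv
D_ev = D_iv / F = 100 / 0.675 = 148.148 mg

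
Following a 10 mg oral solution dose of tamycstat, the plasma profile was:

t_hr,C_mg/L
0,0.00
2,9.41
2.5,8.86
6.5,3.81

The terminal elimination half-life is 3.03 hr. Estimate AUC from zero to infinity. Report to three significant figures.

AUC = 56.0 mg/L·hr

Trapezoidal AUC_0→6.5:
  [0→2]: (0.00+9.41)/2 × 2 = 9.41
  [2→2.5]: (9.41+8.86)/2 × 0.5 = 4.5675
  [2.5→6.5]: (8.86+3.81)/2 × 4 = 25.34
  Sum = 39.3175 mg/L·hr
k_e = ln2 / t½ = 0.693147 / 3.03 = 0.2288 hr^-1
Extrapolated tail: C_last / k_e = 3.81 / 0.2288 = 16.652
AUC_0→∞ = 39.3175 + 16.652 = 55.9695 mg/L·hr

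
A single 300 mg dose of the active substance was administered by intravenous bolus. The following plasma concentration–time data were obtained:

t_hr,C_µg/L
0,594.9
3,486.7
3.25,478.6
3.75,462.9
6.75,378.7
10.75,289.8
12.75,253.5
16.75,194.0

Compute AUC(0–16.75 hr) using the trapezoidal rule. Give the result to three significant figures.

Trapezoidal AUC_0→16.75:
  [0→3]: (594.9+486.7)/2 × 3 = 1622.4
  [3→3.25]: (486.7+478.6)/2 × 0.25 = 120.6625
  [3.25→3.75]: (478.6+462.9)/2 × 0.5 = 235.375
  [3.75→6.75]: (462.9+378.7)/2 × 3 = 1262.4
  [6.75→10.75]: (378.7+289.8)/2 × 4 = 1337.0
  [10.75→12.75]: (289.8+253.5)/2 × 2 = 543.3
  [12.75→16.75]: (253.5+194.0)/2 × 4 = 895.0
  Sum = 6016.1375 µg/L·hr

AUC = 6020 µg/L·hr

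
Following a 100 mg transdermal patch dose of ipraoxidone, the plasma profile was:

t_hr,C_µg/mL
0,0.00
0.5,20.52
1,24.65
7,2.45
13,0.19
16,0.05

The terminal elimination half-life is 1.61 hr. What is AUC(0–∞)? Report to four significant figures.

AUC = 106.1 µg/mL·hr

Trapezoidal AUC_0→16:
  [0→0.5]: (0.00+20.52)/2 × 0.5 = 5.13
  [0.5→1]: (20.52+24.65)/2 × 0.5 = 11.2925
  [1→7]: (24.65+2.45)/2 × 6 = 81.3
  [7→13]: (2.45+0.19)/2 × 6 = 7.92
  [13→16]: (0.19+0.05)/2 × 3 = 0.36
  Sum = 106.0025 µg/mL·hr
k_e = ln2 / t½ = 0.693147 / 1.61 = 0.4305 hr^-1
Extrapolated tail: C_last / k_e = 0.05 / 0.4305 = 0.116
AUC_0→∞ = 106.0025 + 0.116 = 106.1185 µg/mL·hr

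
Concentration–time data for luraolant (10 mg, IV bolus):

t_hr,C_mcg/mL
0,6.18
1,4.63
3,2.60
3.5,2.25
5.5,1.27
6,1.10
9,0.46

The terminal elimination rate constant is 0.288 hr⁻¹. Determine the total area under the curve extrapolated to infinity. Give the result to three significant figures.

Trapezoidal AUC_0→9:
  [0→1]: (6.18+4.63)/2 × 1 = 5.405
  [1→3]: (4.63+2.60)/2 × 2 = 7.23
  [3→3.5]: (2.60+2.25)/2 × 0.5 = 1.2125
  [3.5→5.5]: (2.25+1.27)/2 × 2 = 3.52
  [5.5→6]: (1.27+1.10)/2 × 0.5 = 0.5925
  [6→9]: (1.10+0.46)/2 × 3 = 2.34
  Sum = 20.3 mcg/mL·hr
Extrapolated tail: C_last / k_e = 0.46 / 0.288 = 1.597
AUC_0→∞ = 20.3 + 1.597 = 21.897 mcg/mL·hr

AUC = 21.9 mcg/mL·hr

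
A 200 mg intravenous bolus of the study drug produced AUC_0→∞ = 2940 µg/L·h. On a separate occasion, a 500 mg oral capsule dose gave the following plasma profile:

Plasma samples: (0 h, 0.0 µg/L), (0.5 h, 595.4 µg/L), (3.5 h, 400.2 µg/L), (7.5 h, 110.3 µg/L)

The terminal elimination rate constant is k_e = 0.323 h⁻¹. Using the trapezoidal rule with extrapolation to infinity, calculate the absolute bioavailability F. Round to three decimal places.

Trapezoidal AUC_0→7.5 (oral capsule):
  [0→0.5]: (0.0+595.4)/2 × 0.5 = 148.85
  [0.5→3.5]: (595.4+400.2)/2 × 3 = 1493.4
  [3.5→7.5]: (400.2+110.3)/2 × 4 = 1021.0
  Sum = 2663.25 µg/L·h
Tail: C_last/k_e = 110.3/0.323 = 341.486
AUC_0→∞ (oral capsule) = 2663.25 + 341.486 = 3004.736 µg/L·h
F = (AUC_ev/D_ev)/(AUC_iv/D_iv) = (3004.736/500)/(2940/200) = 6.009472/14.7 = 0.4088

F = 0.409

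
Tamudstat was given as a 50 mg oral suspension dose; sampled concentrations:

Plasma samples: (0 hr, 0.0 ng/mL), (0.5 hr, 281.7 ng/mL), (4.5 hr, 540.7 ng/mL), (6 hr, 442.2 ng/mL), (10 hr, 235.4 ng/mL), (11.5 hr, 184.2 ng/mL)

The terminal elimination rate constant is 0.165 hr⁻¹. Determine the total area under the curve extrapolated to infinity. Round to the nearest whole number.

Trapezoidal AUC_0→11.5:
  [0→0.5]: (0.0+281.7)/2 × 0.5 = 70.425
  [0.5→4.5]: (281.7+540.7)/2 × 4 = 1644.8
  [4.5→6]: (540.7+442.2)/2 × 1.5 = 737.175
  [6→10]: (442.2+235.4)/2 × 4 = 1355.2
  [10→11.5]: (235.4+184.2)/2 × 1.5 = 314.7
  Sum = 4122.3 ng/mL·hr
Extrapolated tail: C_last / k_e = 184.2 / 0.165 = 1116.364
AUC_0→∞ = 4122.3 + 1116.364 = 5238.664 ng/mL·hr

AUC = 5239 ng/mL·hr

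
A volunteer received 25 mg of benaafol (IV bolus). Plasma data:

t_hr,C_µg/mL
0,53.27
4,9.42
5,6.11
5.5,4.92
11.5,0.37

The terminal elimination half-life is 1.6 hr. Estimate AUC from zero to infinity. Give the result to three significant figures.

AUC = 153 µg/mL·hr

Trapezoidal AUC_0→11.5:
  [0→4]: (53.27+9.42)/2 × 4 = 125.38
  [4→5]: (9.42+6.11)/2 × 1 = 7.765
  [5→5.5]: (6.11+4.92)/2 × 0.5 = 2.7575
  [5.5→11.5]: (4.92+0.37)/2 × 6 = 15.87
  Sum = 151.7725 µg/mL·hr
k_e = ln2 / t½ = 0.693147 / 1.6 = 0.4332 hr^-1
Extrapolated tail: C_last / k_e = 0.37 / 0.4332 = 0.854
AUC_0→∞ = 151.7725 + 0.854 = 152.6265 µg/mL·hr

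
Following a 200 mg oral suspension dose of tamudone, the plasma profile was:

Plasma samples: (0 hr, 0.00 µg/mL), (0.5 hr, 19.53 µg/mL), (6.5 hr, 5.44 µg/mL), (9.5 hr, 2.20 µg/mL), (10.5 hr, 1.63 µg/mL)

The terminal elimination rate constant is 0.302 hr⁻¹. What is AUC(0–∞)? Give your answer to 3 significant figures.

Trapezoidal AUC_0→10.5:
  [0→0.5]: (0.00+19.53)/2 × 0.5 = 4.8825
  [0.5→6.5]: (19.53+5.44)/2 × 6 = 74.91
  [6.5→9.5]: (5.44+2.20)/2 × 3 = 11.46
  [9.5→10.5]: (2.20+1.63)/2 × 1 = 1.915
  Sum = 93.1675 µg/mL·hr
Extrapolated tail: C_last / k_e = 1.63 / 0.302 = 5.397
AUC_0→∞ = 93.1675 + 5.397 = 98.5645 µg/mL·hr

AUC = 98.6 µg/mL·hr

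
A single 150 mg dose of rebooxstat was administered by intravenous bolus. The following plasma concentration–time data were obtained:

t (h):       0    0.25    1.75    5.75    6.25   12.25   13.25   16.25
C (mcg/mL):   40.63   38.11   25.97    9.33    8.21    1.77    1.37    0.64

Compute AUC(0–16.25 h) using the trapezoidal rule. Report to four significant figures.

AUC = 167.4 mcg/mL·h

Trapezoidal AUC_0→16.25:
  [0→0.25]: (40.63+38.11)/2 × 0.25 = 9.8425
  [0.25→1.75]: (38.11+25.97)/2 × 1.5 = 48.06
  [1.75→5.75]: (25.97+9.33)/2 × 4 = 70.6
  [5.75→6.25]: (9.33+8.21)/2 × 0.5 = 4.385
  [6.25→12.25]: (8.21+1.77)/2 × 6 = 29.94
  [12.25→13.25]: (1.77+1.37)/2 × 1 = 1.57
  [13.25→16.25]: (1.37+0.64)/2 × 3 = 3.015
  Sum = 167.4125 mcg/mL·h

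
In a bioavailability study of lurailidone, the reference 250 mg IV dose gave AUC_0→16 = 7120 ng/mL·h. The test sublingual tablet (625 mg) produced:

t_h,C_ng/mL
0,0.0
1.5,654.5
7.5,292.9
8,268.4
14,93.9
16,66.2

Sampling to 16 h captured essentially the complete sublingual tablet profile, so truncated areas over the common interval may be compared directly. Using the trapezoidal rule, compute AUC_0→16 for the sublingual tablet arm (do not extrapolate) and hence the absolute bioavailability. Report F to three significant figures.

F = 0.265

Trapezoidal AUC_0→16 (sublingual tablet):
  [0→1.5]: (0.0+654.5)/2 × 1.5 = 490.875
  [1.5→7.5]: (654.5+292.9)/2 × 6 = 2842.2
  [7.5→8]: (292.9+268.4)/2 × 0.5 = 140.325
  [8→14]: (268.4+93.9)/2 × 6 = 1086.9
  [14→16]: (93.9+66.2)/2 × 2 = 160.1
  Sum = 4720.4 ng/mL·h
F = (AUC_ev/D_ev)/(AUC_iv/D_iv) = (4720.4/625)/(7120/250) = 7.55264/28.48 = 0.2652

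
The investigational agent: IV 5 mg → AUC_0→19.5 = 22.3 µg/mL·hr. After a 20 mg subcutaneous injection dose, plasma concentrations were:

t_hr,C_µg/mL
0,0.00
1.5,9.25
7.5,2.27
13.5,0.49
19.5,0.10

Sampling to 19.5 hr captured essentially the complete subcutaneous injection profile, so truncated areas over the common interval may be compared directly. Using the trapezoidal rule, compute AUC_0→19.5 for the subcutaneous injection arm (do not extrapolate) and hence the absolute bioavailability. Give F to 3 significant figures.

Trapezoidal AUC_0→19.5 (subcutaneous injection):
  [0→1.5]: (0.00+9.25)/2 × 1.5 = 6.9375
  [1.5→7.5]: (9.25+2.27)/2 × 6 = 34.56
  [7.5→13.5]: (2.27+0.49)/2 × 6 = 8.28
  [13.5→19.5]: (0.49+0.10)/2 × 6 = 1.77
  Sum = 51.5475 µg/mL·hr
F = (AUC_ev/D_ev)/(AUC_iv/D_iv) = (51.5475/20)/(22.3/5) = 2.577375/4.46 = 0.5779

F = 0.578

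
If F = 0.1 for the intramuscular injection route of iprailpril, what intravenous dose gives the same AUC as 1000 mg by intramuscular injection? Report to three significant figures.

D_iv = 100 mg

Systemic exposure from an extravascular dose = F × D_ev, so the equivalent IV dose is F × D_ev.
D_iv = F × D_ev = 0.1 × 1000 = 100 mg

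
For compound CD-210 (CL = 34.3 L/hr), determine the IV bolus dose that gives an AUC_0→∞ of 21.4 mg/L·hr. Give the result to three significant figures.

Dose = 734 mg

Dose_iv = CL × AUC_0→∞
     = 34.3 × 21.4 = 734.02 mg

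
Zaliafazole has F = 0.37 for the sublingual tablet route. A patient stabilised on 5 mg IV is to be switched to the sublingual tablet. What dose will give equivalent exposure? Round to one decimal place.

For equal systemic exposure: F × D_ev = D_iv
D_ev = D_iv / F = 5 / 0.37 = 13.5135 mg

D_sublingual = 13.5 mg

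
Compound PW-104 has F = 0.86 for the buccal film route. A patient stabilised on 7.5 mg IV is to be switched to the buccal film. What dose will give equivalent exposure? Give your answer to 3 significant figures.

D_buccal = 8.72 mg

For equal systemic exposure: F × D_ev = D_iv
D_ev = D_iv / F = 7.5 / 0.86 = 8.72093 mg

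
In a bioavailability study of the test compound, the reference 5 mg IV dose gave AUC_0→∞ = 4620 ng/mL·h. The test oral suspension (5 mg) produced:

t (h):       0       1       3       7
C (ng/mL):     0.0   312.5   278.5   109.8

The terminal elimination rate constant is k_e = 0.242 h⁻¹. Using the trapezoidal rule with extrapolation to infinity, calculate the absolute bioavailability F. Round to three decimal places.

F = 0.428

Trapezoidal AUC_0→7 (oral suspension):
  [0→1]: (0.0+312.5)/2 × 1 = 156.25
  [1→3]: (312.5+278.5)/2 × 2 = 591.0
  [3→7]: (278.5+109.8)/2 × 4 = 776.6
  Sum = 1523.85 ng/mL·h
Tail: C_last/k_e = 109.8/0.242 = 453.719
AUC_0→∞ (oral suspension) = 1523.85 + 453.719 = 1977.569 ng/mL·h
F = (AUC_ev/D_ev)/(AUC_iv/D_iv) = (1977.569/5)/(4620/5) = 395.5138/924 = 0.4280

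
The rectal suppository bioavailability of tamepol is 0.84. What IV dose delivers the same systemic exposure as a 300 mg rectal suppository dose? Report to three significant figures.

D_iv = 252 mg

Systemic exposure from an extravascular dose = F × D_ev, so the equivalent IV dose is F × D_ev.
D_iv = F × D_ev = 0.84 × 300 = 252 mg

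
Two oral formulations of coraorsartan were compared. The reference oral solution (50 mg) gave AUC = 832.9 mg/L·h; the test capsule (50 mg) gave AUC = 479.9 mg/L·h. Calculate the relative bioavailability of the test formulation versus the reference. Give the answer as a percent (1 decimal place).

F_rel = (AUC_test/D_test) / (AUC_ref/D_ref)
      = (479.9/50) / (832.9/50)
      = 9.598 / 16.658 = 0.5762 = 57.62%

F_rel = 57.6%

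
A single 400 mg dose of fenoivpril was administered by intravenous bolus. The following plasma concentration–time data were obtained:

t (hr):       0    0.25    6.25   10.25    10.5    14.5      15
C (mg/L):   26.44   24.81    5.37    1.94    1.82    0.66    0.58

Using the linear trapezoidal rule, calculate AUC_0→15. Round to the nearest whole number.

Trapezoidal AUC_0→15:
  [0→0.25]: (26.44+24.81)/2 × 0.25 = 6.40625
  [0.25→6.25]: (24.81+5.37)/2 × 6 = 90.54
  [6.25→10.25]: (5.37+1.94)/2 × 4 = 14.62
  [10.25→10.5]: (1.94+1.82)/2 × 0.25 = 0.47
  [10.5→14.5]: (1.82+0.66)/2 × 4 = 4.96
  [14.5→15]: (0.66+0.58)/2 × 0.5 = 0.31
  Sum = 117.30625 mg/L·hr

AUC = 117 mg/L·hr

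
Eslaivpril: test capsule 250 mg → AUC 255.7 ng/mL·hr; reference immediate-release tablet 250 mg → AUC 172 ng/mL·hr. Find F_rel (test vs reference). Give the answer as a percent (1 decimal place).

F_rel = (AUC_test/D_test) / (AUC_ref/D_ref)
      = (255.7/250) / (172/250)
      = 1.0228 / 0.688 = 1.4866 = 148.66%

F_rel = 148.7%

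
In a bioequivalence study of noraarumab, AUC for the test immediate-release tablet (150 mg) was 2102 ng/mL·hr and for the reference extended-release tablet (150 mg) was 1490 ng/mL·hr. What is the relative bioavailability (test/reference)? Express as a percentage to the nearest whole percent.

F_rel = 141%

F_rel = (AUC_test/D_test) / (AUC_ref/D_ref)
      = (2102/150) / (1490/150)
      = 14.0133 / 9.93333 = 1.4107 = 141.07%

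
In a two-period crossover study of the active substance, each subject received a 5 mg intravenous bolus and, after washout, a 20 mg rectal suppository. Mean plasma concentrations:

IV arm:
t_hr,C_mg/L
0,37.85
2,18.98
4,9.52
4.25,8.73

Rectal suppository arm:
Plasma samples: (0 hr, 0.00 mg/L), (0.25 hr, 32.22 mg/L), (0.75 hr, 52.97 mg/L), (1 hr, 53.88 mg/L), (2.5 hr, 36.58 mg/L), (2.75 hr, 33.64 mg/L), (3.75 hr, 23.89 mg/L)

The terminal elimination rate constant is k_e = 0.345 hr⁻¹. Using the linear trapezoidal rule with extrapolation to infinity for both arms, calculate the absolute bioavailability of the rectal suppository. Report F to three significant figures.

F = 0.472

Trapezoidal AUC_0→4.25 (IV):
  [0→2]: (37.85+18.98)/2 × 2 = 56.83
  [2→4]: (18.98+9.52)/2 × 2 = 28.5
  [4→4.25]: (9.52+8.73)/2 × 0.25 = 2.28125
  Sum = 87.61125 mg/L·hr
IV tail: 8.73/0.345 = 25.304; AUC_iv,0→∞ = 87.61125 + 25.304 = 112.91525 mg/L·hr
Trapezoidal AUC_0→3.75 (rectal suppository):
  [0→0.25]: (0.00+32.22)/2 × 0.25 = 4.0275
  [0.25→0.75]: (32.22+52.97)/2 × 0.5 = 21.2975
  [0.75→1]: (52.97+53.88)/2 × 0.25 = 13.35625
  [1→2.5]: (53.88+36.58)/2 × 1.5 = 67.845
  [2.5→2.75]: (36.58+33.64)/2 × 0.25 = 8.7775
  [2.75→3.75]: (33.64+23.89)/2 × 1 = 28.765
  Sum = 144.06875 mg/L·hr
rectal suppository tail: 23.89/0.345 = 69.246; AUC_ev,0→∞ = 144.06875 + 69.246 = 213.31475 mg/L·hr
F = (AUC_ev/D_ev)/(AUC_iv/D_iv) = (213.31475/20)/(112.91525/5) = 10.6657/22.58305 = 0.4723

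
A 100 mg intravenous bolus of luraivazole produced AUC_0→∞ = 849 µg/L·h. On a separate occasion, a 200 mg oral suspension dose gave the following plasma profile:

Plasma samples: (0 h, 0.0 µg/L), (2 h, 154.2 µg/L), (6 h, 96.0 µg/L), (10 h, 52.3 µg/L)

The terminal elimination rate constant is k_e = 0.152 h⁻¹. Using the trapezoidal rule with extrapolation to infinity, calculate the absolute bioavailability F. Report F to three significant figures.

F = 0.763

Trapezoidal AUC_0→10 (oral suspension):
  [0→2]: (0.0+154.2)/2 × 2 = 154.2
  [2→6]: (154.2+96.0)/2 × 4 = 500.4
  [6→10]: (96.0+52.3)/2 × 4 = 296.6
  Sum = 951.2 µg/L·h
Tail: C_last/k_e = 52.3/0.152 = 344.079
AUC_0→∞ (oral suspension) = 951.2 + 344.079 = 1295.279 µg/L·h
F = (AUC_ev/D_ev)/(AUC_iv/D_iv) = (1295.279/200)/(849/100) = 6.476395/8.49 = 0.7628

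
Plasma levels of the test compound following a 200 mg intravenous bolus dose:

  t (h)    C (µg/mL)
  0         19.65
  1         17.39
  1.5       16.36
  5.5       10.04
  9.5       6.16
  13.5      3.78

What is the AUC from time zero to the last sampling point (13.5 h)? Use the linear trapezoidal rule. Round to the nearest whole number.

Trapezoidal AUC_0→13.5:
  [0→1]: (19.65+17.39)/2 × 1 = 18.52
  [1→1.5]: (17.39+16.36)/2 × 0.5 = 8.4375
  [1.5→5.5]: (16.36+10.04)/2 × 4 = 52.8
  [5.5→9.5]: (10.04+6.16)/2 × 4 = 32.4
  [9.5→13.5]: (6.16+3.78)/2 × 4 = 19.88
  Sum = 132.0375 µg/mL·h

AUC = 132 µg/mL·h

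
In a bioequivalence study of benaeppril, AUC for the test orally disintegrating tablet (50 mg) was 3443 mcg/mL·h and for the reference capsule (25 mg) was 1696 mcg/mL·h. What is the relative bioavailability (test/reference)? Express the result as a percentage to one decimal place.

F_rel = 101.5%

F_rel = (AUC_test/D_test) / (AUC_ref/D_ref)
      = (3443/50) / (1696/25)
      = 68.86 / 67.84 = 1.0150 = 101.50%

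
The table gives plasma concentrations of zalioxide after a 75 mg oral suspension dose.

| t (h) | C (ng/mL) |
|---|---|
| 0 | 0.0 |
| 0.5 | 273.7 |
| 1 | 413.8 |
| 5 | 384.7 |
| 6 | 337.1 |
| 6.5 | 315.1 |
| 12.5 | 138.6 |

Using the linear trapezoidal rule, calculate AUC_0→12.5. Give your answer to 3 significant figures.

Trapezoidal AUC_0→12.5:
  [0→0.5]: (0.0+273.7)/2 × 0.5 = 68.425
  [0.5→1]: (273.7+413.8)/2 × 0.5 = 171.875
  [1→5]: (413.8+384.7)/2 × 4 = 1597.0
  [5→6]: (384.7+337.1)/2 × 1 = 360.9
  [6→6.5]: (337.1+315.1)/2 × 0.5 = 163.05
  [6.5→12.5]: (315.1+138.6)/2 × 6 = 1361.1
  Sum = 3722.35 ng/mL·h

AUC = 3720 ng/mL·h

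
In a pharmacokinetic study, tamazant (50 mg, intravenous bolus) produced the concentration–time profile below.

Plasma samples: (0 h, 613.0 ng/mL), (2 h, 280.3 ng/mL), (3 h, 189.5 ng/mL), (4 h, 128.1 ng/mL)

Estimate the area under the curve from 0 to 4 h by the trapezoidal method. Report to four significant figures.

AUC = 1287 ng/mL·h

Trapezoidal AUC_0→4:
  [0→2]: (613.0+280.3)/2 × 2 = 893.3
  [2→3]: (280.3+189.5)/2 × 1 = 234.9
  [3→4]: (189.5+128.1)/2 × 1 = 158.8
  Sum = 1287.0 ng/mL·h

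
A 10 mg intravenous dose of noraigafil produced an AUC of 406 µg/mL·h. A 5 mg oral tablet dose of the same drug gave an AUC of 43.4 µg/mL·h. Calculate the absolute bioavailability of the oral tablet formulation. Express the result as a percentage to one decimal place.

F = (AUC_ev / D_ev) / (AUC_iv / D_iv)
  = (43.4/5) / (406/10)
  = 8.68 / 40.6 = 0.2138
  = 21.38%

F = 21.4%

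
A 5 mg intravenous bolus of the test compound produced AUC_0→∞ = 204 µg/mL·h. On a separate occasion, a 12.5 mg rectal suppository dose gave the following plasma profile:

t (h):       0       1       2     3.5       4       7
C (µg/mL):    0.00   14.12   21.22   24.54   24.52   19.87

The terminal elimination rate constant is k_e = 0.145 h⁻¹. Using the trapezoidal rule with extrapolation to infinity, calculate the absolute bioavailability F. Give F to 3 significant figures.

F = 0.539

Trapezoidal AUC_0→7 (rectal suppository):
  [0→1]: (0.00+14.12)/2 × 1 = 7.06
  [1→2]: (14.12+21.22)/2 × 1 = 17.67
  [2→3.5]: (21.22+24.54)/2 × 1.5 = 34.32
  [3.5→4]: (24.54+24.52)/2 × 0.5 = 12.265
  [4→7]: (24.52+19.87)/2 × 3 = 66.585
  Sum = 137.9 µg/mL·h
Tail: C_last/k_e = 19.87/0.145 = 137.034
AUC_0→∞ (rectal suppository) = 137.9 + 137.034 = 274.934 µg/mL·h
F = (AUC_ev/D_ev)/(AUC_iv/D_iv) = (274.934/12.5)/(204/5) = 21.99472/40.8 = 0.5391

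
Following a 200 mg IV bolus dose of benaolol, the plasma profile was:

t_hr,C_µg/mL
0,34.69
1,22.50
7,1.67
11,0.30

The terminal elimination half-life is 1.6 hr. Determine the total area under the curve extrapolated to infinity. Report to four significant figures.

AUC = 105.7 µg/mL·hr

Trapezoidal AUC_0→11:
  [0→1]: (34.69+22.50)/2 × 1 = 28.595
  [1→7]: (22.50+1.67)/2 × 6 = 72.51
  [7→11]: (1.67+0.30)/2 × 4 = 3.94
  Sum = 105.045 µg/mL·hr
k_e = ln2 / t½ = 0.693147 / 1.6 = 0.4332 hr^-1
Extrapolated tail: C_last / k_e = 0.30 / 0.4332 = 0.693
AUC_0→∞ = 105.045 + 0.693 = 105.738 µg/mL·hr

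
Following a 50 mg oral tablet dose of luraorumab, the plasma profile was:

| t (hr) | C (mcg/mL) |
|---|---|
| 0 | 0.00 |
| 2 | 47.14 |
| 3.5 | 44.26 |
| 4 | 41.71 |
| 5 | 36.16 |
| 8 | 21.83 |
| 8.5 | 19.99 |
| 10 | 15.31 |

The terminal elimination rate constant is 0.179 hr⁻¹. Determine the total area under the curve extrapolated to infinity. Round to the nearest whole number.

AUC = 386 mcg/mL·hr

Trapezoidal AUC_0→10:
  [0→2]: (0.00+47.14)/2 × 2 = 47.14
  [2→3.5]: (47.14+44.26)/2 × 1.5 = 68.55
  [3.5→4]: (44.26+41.71)/2 × 0.5 = 21.4925
  [4→5]: (41.71+36.16)/2 × 1 = 38.935
  [5→8]: (36.16+21.83)/2 × 3 = 86.985
  [8→8.5]: (21.83+19.99)/2 × 0.5 = 10.455
  [8.5→10]: (19.99+15.31)/2 × 1.5 = 26.475
  Sum = 300.0325 mcg/mL·hr
Extrapolated tail: C_last / k_e = 15.31 / 0.179 = 85.531
AUC_0→∞ = 300.0325 + 85.531 = 385.5635 mcg/mL·hr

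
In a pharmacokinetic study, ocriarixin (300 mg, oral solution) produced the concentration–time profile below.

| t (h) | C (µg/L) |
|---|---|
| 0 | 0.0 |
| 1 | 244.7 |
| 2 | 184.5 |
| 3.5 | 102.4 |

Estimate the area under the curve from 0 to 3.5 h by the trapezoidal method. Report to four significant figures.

AUC = 552.1 µg/L·h

Trapezoidal AUC_0→3.5:
  [0→1]: (0.0+244.7)/2 × 1 = 122.35
  [1→2]: (244.7+184.5)/2 × 1 = 214.6
  [2→3.5]: (184.5+102.4)/2 × 1.5 = 215.175
  Sum = 552.125 µg/L·h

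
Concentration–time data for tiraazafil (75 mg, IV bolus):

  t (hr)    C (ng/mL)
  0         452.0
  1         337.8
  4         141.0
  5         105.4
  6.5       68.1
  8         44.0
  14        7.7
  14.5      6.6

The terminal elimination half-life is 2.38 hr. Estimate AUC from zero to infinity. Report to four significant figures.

AUC = 1632 ng/mL·hr

Trapezoidal AUC_0→14.5:
  [0→1]: (452.0+337.8)/2 × 1 = 394.9
  [1→4]: (337.8+141.0)/2 × 3 = 718.2
  [4→5]: (141.0+105.4)/2 × 1 = 123.2
  [5→6.5]: (105.4+68.1)/2 × 1.5 = 130.125
  [6.5→8]: (68.1+44.0)/2 × 1.5 = 84.075
  [8→14]: (44.0+7.7)/2 × 6 = 155.1
  [14→14.5]: (7.7+6.6)/2 × 0.5 = 3.575
  Sum = 1609.175 ng/mL·hr
k_e = ln2 / t½ = 0.693147 / 2.38 = 0.2912 hr^-1
Extrapolated tail: C_last / k_e = 6.6 / 0.2912 = 22.665
AUC_0→∞ = 1609.175 + 22.665 = 1631.84 ng/mL·hr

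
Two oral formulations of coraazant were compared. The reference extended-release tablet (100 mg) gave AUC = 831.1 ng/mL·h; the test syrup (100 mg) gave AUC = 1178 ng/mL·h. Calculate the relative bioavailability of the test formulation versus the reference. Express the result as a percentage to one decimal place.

F_rel = (AUC_test/D_test) / (AUC_ref/D_ref)
      = (1178/100) / (831.1/100)
      = 11.78 / 8.311 = 1.4174 = 141.74%

F_rel = 141.7%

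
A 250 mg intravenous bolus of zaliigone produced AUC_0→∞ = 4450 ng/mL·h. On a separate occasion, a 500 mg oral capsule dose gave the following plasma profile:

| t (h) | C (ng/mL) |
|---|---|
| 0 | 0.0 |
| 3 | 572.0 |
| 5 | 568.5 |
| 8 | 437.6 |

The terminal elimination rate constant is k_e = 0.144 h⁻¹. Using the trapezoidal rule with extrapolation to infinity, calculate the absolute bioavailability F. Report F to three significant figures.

F = 0.736

Trapezoidal AUC_0→8 (oral capsule):
  [0→3]: (0.0+572.0)/2 × 3 = 858.0
  [3→5]: (572.0+568.5)/2 × 2 = 1140.5
  [5→8]: (568.5+437.6)/2 × 3 = 1509.15
  Sum = 3507.65 ng/mL·h
Tail: C_last/k_e = 437.6/0.144 = 3038.889
AUC_0→∞ (oral capsule) = 3507.65 + 3038.889 = 6546.539 ng/mL·h
F = (AUC_ev/D_ev)/(AUC_iv/D_iv) = (6546.539/500)/(4450/250) = 13.093078/17.8 = 0.7356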